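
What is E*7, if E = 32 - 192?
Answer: -1120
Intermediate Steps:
E = -160
E*7 = -160*7 = -1120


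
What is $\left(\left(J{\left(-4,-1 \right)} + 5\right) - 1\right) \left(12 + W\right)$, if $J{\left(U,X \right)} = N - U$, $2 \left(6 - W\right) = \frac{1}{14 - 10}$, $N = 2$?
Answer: $\frac{715}{4} \approx 178.75$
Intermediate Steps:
$W = \frac{47}{8}$ ($W = 6 - \frac{1}{2 \left(14 - 10\right)} = 6 - \frac{1}{2 \cdot 4} = 6 - \frac{1}{8} = \frac{47}{8} \approx 5.875$)
$J{\left(U,X \right)} = 2 - U$
$\left(\left(J{\left(-4,-1 \right)} + 5\right) - 1\right) \left(12 + W\right) = \left(\left(\left(2 - -4\right) + 5\right) - 1\right) \left(12 + \frac{47}{8}\right) = \left(\left(\left(2 + 4\right) + 5\right) - 1\right) \frac{143}{8} = \left(\left(6 + 5\right) - 1\right) \frac{143}{8} = \left(11 - 1\right) \frac{143}{8} = 10 \cdot \frac{143}{8} = \frac{715}{4}$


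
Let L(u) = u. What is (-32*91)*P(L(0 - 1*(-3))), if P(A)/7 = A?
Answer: -61152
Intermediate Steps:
P(A) = 7*A
(-32*91)*P(L(0 - 1*(-3))) = (-32*91)*(7*(0 - 1*(-3))) = -20384*(0 + 3) = -20384*3 = -2912*21 = -61152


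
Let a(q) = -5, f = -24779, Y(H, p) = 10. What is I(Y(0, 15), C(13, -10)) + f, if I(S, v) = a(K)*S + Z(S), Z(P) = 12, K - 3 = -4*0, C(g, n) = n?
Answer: -24817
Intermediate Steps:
K = 3 (K = 3 - 4*0 = 3 + 0 = 3)
I(S, v) = 12 - 5*S (I(S, v) = -5*S + 12 = 12 - 5*S)
I(Y(0, 15), C(13, -10)) + f = (12 - 5*10) - 24779 = (12 - 50) - 24779 = -38 - 24779 = -24817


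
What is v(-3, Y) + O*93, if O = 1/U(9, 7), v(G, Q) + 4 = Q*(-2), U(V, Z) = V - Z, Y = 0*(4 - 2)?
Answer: 85/2 ≈ 42.500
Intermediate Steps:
Y = 0 (Y = 0*2 = 0)
v(G, Q) = -4 - 2*Q (v(G, Q) = -4 + Q*(-2) = -4 - 2*Q)
O = ½ (O = 1/(9 - 1*7) = 1/(9 - 7) = 1/2 = ½ ≈ 0.50000)
v(-3, Y) + O*93 = (-4 - 2*0) + (½)*93 = (-4 + 0) + 93/2 = -4 + 93/2 = 85/2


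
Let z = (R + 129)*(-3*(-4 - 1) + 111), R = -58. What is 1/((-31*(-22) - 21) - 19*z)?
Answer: -1/169313 ≈ -5.9062e-6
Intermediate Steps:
z = 8946 (z = (-58 + 129)*(-3*(-4 - 1) + 111) = 71*(-3*(-5) + 111) = 71*(15 + 111) = 71*126 = 8946)
1/((-31*(-22) - 21) - 19*z) = 1/((-31*(-22) - 21) - 19*8946) = 1/((682 - 21) - 169974) = 1/(661 - 169974) = 1/(-169313) = -1/169313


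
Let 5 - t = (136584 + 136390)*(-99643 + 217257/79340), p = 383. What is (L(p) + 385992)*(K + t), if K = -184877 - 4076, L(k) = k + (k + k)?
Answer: 417719254465944657561/39670 ≈ 1.0530e+16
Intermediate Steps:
L(k) = 3*k (L(k) = k + 2*k = 3*k)
K = -188953
t = 1078992295789131/39670 (t = 5 - (136584 + 136390)*(-99643 + 217257/79340) = 5 - 272974*(-99643 + 217257*(1/79340)) = 5 - 272974*(-99643 + 217257/79340) = 5 - 272974*(-7905458363)/79340 = 5 - 1*(-1078992295590781/39670) = 5 + 1078992295590781/39670 = 1078992295789131/39670 ≈ 2.7199e+10)
(L(p) + 385992)*(K + t) = (3*383 + 385992)*(-188953 + 1078992295789131/39670) = (1149 + 385992)*(1078984800023621/39670) = 387141*(1078984800023621/39670) = 417719254465944657561/39670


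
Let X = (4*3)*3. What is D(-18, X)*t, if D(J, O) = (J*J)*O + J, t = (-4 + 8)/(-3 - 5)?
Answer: -5823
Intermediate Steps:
t = -½ (t = 4/(-8) = 4*(-⅛) = -½ ≈ -0.50000)
X = 36 (X = 12*3 = 36)
D(J, O) = J + O*J² (D(J, O) = J²*O + J = O*J² + J = J + O*J²)
D(-18, X)*t = -18*(1 - 18*36)*(-½) = -18*(1 - 648)*(-½) = -18*(-647)*(-½) = 11646*(-½) = -5823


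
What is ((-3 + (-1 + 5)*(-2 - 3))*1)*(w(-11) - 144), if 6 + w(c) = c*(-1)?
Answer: 3197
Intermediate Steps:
w(c) = -6 - c (w(c) = -6 + c*(-1) = -6 - c)
((-3 + (-1 + 5)*(-2 - 3))*1)*(w(-11) - 144) = ((-3 + (-1 + 5)*(-2 - 3))*1)*((-6 - 1*(-11)) - 144) = ((-3 + 4*(-5))*1)*((-6 + 11) - 144) = ((-3 - 20)*1)*(5 - 144) = -23*1*(-139) = -23*(-139) = 3197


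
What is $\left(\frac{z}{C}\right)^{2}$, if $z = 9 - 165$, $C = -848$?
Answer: $\frac{1521}{44944} \approx 0.033842$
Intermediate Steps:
$z = -156$ ($z = 9 - 165 = -156$)
$\left(\frac{z}{C}\right)^{2} = \left(- \frac{156}{-848}\right)^{2} = \left(\left(-156\right) \left(- \frac{1}{848}\right)\right)^{2} = \left(\frac{39}{212}\right)^{2} = \frac{1521}{44944}$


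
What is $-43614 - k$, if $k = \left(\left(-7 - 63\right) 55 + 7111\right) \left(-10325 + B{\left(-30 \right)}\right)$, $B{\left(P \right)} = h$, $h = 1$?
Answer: $33622950$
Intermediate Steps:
$B{\left(P \right)} = 1$
$k = -33666564$ ($k = \left(\left(-7 - 63\right) 55 + 7111\right) \left(-10325 + 1\right) = \left(\left(-70\right) 55 + 7111\right) \left(-10324\right) = \left(-3850 + 7111\right) \left(-10324\right) = 3261 \left(-10324\right) = -33666564$)
$-43614 - k = -43614 - -33666564 = -43614 + 33666564 = 33622950$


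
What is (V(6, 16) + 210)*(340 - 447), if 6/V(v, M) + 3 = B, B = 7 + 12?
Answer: -180081/8 ≈ -22510.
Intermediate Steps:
B = 19
V(v, M) = 3/8 (V(v, M) = 6/(-3 + 19) = 6/16 = 6*(1/16) = 3/8)
(V(6, 16) + 210)*(340 - 447) = (3/8 + 210)*(340 - 447) = (1683/8)*(-107) = -180081/8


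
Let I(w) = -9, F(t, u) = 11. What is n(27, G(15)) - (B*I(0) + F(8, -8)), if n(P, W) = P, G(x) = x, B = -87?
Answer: -767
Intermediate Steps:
n(27, G(15)) - (B*I(0) + F(8, -8)) = 27 - (-87*(-9) + 11) = 27 - (783 + 11) = 27 - 1*794 = 27 - 794 = -767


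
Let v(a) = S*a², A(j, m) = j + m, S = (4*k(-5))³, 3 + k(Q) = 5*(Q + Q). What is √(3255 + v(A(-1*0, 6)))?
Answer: I*√343009353 ≈ 18521.0*I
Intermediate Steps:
k(Q) = -3 + 10*Q (k(Q) = -3 + 5*(Q + Q) = -3 + 5*(2*Q) = -3 + 10*Q)
S = -9528128 (S = (4*(-3 + 10*(-5)))³ = (4*(-3 - 50))³ = (4*(-53))³ = (-212)³ = -9528128)
v(a) = -9528128*a²
√(3255 + v(A(-1*0, 6))) = √(3255 - 9528128*(-1*0 + 6)²) = √(3255 - 9528128*(0 + 6)²) = √(3255 - 9528128*6²) = √(3255 - 9528128*36) = √(3255 - 343012608) = √(-343009353) = I*√343009353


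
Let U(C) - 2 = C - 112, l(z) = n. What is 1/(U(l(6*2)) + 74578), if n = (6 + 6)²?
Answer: 1/74612 ≈ 1.3403e-5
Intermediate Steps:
n = 144 (n = 12² = 144)
l(z) = 144
U(C) = -110 + C (U(C) = 2 + (C - 112) = 2 + (-112 + C) = -110 + C)
1/(U(l(6*2)) + 74578) = 1/((-110 + 144) + 74578) = 1/(34 + 74578) = 1/74612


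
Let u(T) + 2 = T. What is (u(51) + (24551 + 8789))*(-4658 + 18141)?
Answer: 450183887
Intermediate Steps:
u(T) = -2 + T
(u(51) + (24551 + 8789))*(-4658 + 18141) = ((-2 + 51) + (24551 + 8789))*(-4658 + 18141) = (49 + 33340)*13483 = 33389*13483 = 450183887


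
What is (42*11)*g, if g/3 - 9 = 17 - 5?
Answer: 29106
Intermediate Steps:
g = 63 (g = 27 + 3*(17 - 5) = 27 + 3*12 = 27 + 36 = 63)
(42*11)*g = (42*11)*63 = 462*63 = 29106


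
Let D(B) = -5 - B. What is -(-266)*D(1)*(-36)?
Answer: 57456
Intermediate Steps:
-(-266)*D(1)*(-36) = -(-266)*(-5 - 1*1)*(-36) = -(-266)*(-5 - 1)*(-36) = -(-266)*(-6)*(-36) = -38*42*(-36) = -1596*(-36) = 57456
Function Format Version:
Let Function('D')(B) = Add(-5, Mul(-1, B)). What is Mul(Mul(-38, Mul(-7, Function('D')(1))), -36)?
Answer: 57456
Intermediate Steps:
Mul(Mul(-38, Mul(-7, Function('D')(1))), -36) = Mul(Mul(-38, Mul(-7, Add(-5, Mul(-1, 1)))), -36) = Mul(Mul(-38, Mul(-7, Add(-5, -1))), -36) = Mul(Mul(-38, Mul(-7, -6)), -36) = Mul(Mul(-38, 42), -36) = Mul(-1596, -36) = 57456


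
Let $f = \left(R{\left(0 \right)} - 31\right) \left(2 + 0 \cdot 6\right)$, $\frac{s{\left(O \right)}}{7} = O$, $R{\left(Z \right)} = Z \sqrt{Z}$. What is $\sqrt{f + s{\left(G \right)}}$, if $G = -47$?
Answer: $i \sqrt{391} \approx 19.774 i$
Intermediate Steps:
$R{\left(Z \right)} = Z^{\frac{3}{2}}$
$s{\left(O \right)} = 7 O$
$f = -62$ ($f = \left(0^{\frac{3}{2}} - 31\right) \left(2 + 0 \cdot 6\right) = \left(0 - 31\right) \left(2 + 0\right) = \left(-31\right) 2 = -62$)
$\sqrt{f + s{\left(G \right)}} = \sqrt{-62 + 7 \left(-47\right)} = \sqrt{-62 - 329} = \sqrt{-391} = i \sqrt{391}$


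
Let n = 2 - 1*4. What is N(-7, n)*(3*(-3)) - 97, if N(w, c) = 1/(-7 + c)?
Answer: -96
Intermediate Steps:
n = -2 (n = 2 - 4 = -2)
N(-7, n)*(3*(-3)) - 97 = (3*(-3))/(-7 - 2) - 97 = -9/(-9) - 97 = -1/9*(-9) - 97 = 1 - 97 = -96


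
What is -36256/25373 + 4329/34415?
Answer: -1137910523/873211795 ≈ -1.3031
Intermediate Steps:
-36256/25373 + 4329/34415 = -1137910523/873211795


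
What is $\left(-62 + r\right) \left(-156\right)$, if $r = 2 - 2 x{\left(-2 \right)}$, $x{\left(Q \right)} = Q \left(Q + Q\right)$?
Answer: $11856$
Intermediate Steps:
$x{\left(Q \right)} = 2 Q^{2}$ ($x{\left(Q \right)} = Q 2 Q = 2 Q^{2}$)
$r = -14$ ($r = 2 - 2 \cdot 2 \left(-2\right)^{2} = 2 - 2 \cdot 2 \cdot 4 = 2 - 16 = -14$)
$\left(-62 + r\right) \left(-156\right) = \left(-62 - 14\right) \left(-156\right) = \left(-76\right) \left(-156\right) = 11856$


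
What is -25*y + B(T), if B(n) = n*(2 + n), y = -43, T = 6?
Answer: 1123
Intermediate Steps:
-25*y + B(T) = -25*(-43) + 6*(2 + 6) = 1075 + 6*8 = 1075 + 48 = 1123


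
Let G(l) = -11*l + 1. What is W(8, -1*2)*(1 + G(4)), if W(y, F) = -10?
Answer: 420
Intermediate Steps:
G(l) = 1 - 11*l
W(8, -1*2)*(1 + G(4)) = -10*(1 + (1 - 11*4)) = -10*(1 + (1 - 44)) = -10*(1 - 43) = -10*(-42) = 420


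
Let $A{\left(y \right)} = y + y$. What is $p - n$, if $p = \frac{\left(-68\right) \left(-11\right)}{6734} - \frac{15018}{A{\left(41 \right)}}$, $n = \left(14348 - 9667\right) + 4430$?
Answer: $- \frac{1283013686}{138047} \approx -9294.0$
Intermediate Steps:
$A{\left(y \right)} = 2 y$
$n = 9111$ ($n = 4681 + 4430 = 9111$)
$p = - \frac{25267469}{138047}$ ($p = \frac{\left(-68\right) \left(-11\right)}{6734} - \frac{15018}{2 \cdot 41} = 748 \cdot \frac{1}{6734} - \frac{15018}{82} = \frac{374}{3367} - \frac{7509}{41} = - \frac{25267469}{138047} \approx -183.04$)
$p - n = - \frac{25267469}{138047} - 9111 = - \frac{1283013686}{138047}$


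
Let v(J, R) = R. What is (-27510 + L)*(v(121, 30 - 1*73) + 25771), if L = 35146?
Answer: 196459008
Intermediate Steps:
(-27510 + L)*(v(121, 30 - 1*73) + 25771) = (-27510 + 35146)*((30 - 1*73) + 25771) = 7636*((30 - 73) + 25771) = 7636*(-43 + 25771) = 7636*25728 = 196459008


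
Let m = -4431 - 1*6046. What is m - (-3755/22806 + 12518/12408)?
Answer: -22462025227/2143764 ≈ -10478.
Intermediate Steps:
m = -10477 (m = -4431 - 6046 = -10477)
m - (-3755/22806 + 12518/12408) = -10477 - (-3755/22806 + 12518/12408) = -10477 - (-3755*1/22806 + 12518*(1/12408)) = -10477 - (-3755/22806 + 569/564) = -10477 - 1*1809799/2143764 = -10477 - 1809799/2143764 = -22462025227/2143764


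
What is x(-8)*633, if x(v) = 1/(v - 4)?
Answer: -211/4 ≈ -52.750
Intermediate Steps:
x(v) = 1/(-4 + v)
x(-8)*633 = 633/(-4 - 8) = 633/(-12) = -1/12*633 = -211/4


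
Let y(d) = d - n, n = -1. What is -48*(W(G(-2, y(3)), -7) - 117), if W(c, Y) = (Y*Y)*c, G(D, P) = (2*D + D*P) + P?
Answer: 24432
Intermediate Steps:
y(d) = 1 + d (y(d) = d - 1*(-1) = d + 1 = 1 + d)
G(D, P) = P + 2*D + D*P
W(c, Y) = c*Y**2 (W(c, Y) = Y**2*c = c*Y**2)
-48*(W(G(-2, y(3)), -7) - 117) = -48*(((1 + 3) + 2*(-2) - 2*(1 + 3))*(-7)**2 - 117) = -48*((4 - 4 - 2*4)*49 - 117) = -48*((4 - 4 - 8)*49 - 117) = -48*(-8*49 - 117) = -48*(-392 - 117) = -48*(-509) = 24432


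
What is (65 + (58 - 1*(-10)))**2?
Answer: 17689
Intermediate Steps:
(65 + (58 - 1*(-10)))**2 = (65 + (58 + 10))**2 = (65 + 68)**2 = 133**2 = 17689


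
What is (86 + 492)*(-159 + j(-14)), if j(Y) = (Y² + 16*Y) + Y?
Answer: -116178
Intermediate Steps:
j(Y) = Y² + 17*Y
(86 + 492)*(-159 + j(-14)) = (86 + 492)*(-159 - 14*(17 - 14)) = 578*(-159 - 14*3) = 578*(-159 - 42) = 578*(-201) = -116178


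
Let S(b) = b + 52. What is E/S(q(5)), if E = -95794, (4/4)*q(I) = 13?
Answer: -95794/65 ≈ -1473.8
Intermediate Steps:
q(I) = 13
S(b) = 52 + b
E/S(q(5)) = -95794/(52 + 13) = -95794/65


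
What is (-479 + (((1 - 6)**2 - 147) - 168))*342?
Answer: -262998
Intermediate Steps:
(-479 + (((1 - 6)**2 - 147) - 168))*342 = (-479 + (((-5)**2 - 147) - 168))*342 = (-479 + ((25 - 147) - 168))*342 = (-479 + (-122 - 168))*342 = (-479 - 290)*342 = -769*342 = -262998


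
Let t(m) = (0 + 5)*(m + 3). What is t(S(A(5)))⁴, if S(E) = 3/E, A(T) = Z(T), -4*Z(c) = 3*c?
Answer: 14641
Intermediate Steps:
Z(c) = -3*c/4
A(T) = -3*T/4
t(m) = 15 + 5*m (t(m) = 5*(3 + m) = 15 + 5*m)
t(S(A(5)))⁴ = (15 + 5*(3/((-¾*5))))⁴ = (15 + 5*(3/(-15/4)))⁴ = (15 + 5*(3*(-4/15)))⁴ = (15 + 5*(-⅘))⁴ = (15 - 4)⁴ = 11⁴ = 14641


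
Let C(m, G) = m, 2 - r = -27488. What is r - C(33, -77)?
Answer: 27457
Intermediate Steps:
r = 27490 (r = 2 - 1*(-27488) = 2 + 27488 = 27490)
r - C(33, -77) = 27490 - 1*33 = 27490 - 33 = 27457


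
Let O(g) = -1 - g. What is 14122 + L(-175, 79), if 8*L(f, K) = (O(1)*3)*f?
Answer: 57013/4 ≈ 14253.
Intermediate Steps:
L(f, K) = -3*f/4 (L(f, K) = (((-1 - 1*1)*3)*f)/8 = (((-1 - 1)*3)*f)/8 = ((-2*3)*f)/8 = (-6*f)/8 = -3*f/4)
14122 + L(-175, 79) = 14122 - 3/4*(-175) = 14122 + 525/4 = 57013/4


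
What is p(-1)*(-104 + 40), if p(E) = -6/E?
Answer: -384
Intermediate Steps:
p(-1)*(-104 + 40) = (-6/(-1))*(-104 + 40) = -6*(-1)*(-64) = 6*(-64) = -384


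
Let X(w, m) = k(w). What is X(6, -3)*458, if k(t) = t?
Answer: 2748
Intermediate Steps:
X(w, m) = w
X(6, -3)*458 = 6*458 = 2748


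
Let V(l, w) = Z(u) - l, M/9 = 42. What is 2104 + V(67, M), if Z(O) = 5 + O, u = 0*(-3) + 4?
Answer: 2046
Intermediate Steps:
u = 4 (u = 0 + 4 = 4)
M = 378 (M = 9*42 = 378)
V(l, w) = 9 - l (V(l, w) = (5 + 4) - l = 9 - l)
2104 + V(67, M) = 2104 + (9 - 1*67) = 2104 + (9 - 67) = 2104 - 58 = 2046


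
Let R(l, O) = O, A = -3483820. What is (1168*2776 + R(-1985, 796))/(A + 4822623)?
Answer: 3243164/1338803 ≈ 2.4224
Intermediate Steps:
(1168*2776 + R(-1985, 796))/(A + 4822623) = (1168*2776 + 796)/(-3483820 + 4822623) = (3242368 + 796)/1338803 = 3243164*(1/1338803) = 3243164/1338803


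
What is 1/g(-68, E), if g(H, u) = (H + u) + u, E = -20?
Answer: -1/108 ≈ -0.0092593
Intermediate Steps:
g(H, u) = H + 2*u
1/g(-68, E) = 1/(-68 + 2*(-20)) = 1/(-68 - 40) = 1/(-108) = -1/108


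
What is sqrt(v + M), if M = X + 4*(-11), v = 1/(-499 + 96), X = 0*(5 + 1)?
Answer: I*sqrt(7146399)/403 ≈ 6.6334*I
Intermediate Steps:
X = 0 (X = 0*6 = 0)
v = -1/403 (v = 1/(-403) = -1/403 ≈ -0.0024814)
M = -44 (M = 0 + 4*(-11) = 0 - 44 = -44)
sqrt(v + M) = sqrt(-1/403 - 44) = sqrt(-17733/403) = I*sqrt(7146399)/403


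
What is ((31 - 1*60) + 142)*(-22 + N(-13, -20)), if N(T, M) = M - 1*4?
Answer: -5198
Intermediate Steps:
N(T, M) = -4 + M (N(T, M) = M - 4 = -4 + M)
((31 - 1*60) + 142)*(-22 + N(-13, -20)) = ((31 - 1*60) + 142)*(-22 + (-4 - 20)) = ((31 - 60) + 142)*(-22 - 24) = (-29 + 142)*(-46) = 113*(-46) = -5198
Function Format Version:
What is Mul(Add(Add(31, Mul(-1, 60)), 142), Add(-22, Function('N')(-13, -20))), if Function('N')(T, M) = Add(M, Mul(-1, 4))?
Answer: -5198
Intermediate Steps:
Function('N')(T, M) = Add(-4, M) (Function('N')(T, M) = Add(M, -4) = Add(-4, M))
Mul(Add(Add(31, Mul(-1, 60)), 142), Add(-22, Function('N')(-13, -20))) = Mul(Add(Add(31, Mul(-1, 60)), 142), Add(-22, Add(-4, -20))) = Mul(Add(Add(31, -60), 142), Add(-22, -24)) = Mul(Add(-29, 142), -46) = Mul(113, -46) = -5198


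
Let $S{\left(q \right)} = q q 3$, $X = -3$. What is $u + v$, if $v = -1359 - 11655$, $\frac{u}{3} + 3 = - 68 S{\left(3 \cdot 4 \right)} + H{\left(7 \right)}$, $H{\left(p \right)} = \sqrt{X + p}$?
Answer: $-101145$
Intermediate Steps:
$S{\left(q \right)} = 3 q^{2}$ ($S{\left(q \right)} = q^{2} \cdot 3 = 3 q^{2}$)
$H{\left(p \right)} = \sqrt{-3 + p}$
$u = -88131$ ($u = -9 + 3 \left(- 68 \cdot 3 \left(3 \cdot 4\right)^{2} + \sqrt{-3 + 7}\right) = -9 + 3 \left(- 68 \cdot 3 \cdot 12^{2} + \sqrt{4}\right) = -9 + 3 \left(- 68 \cdot 3 \cdot 144 + 2\right) = -9 + 3 \left(\left(-68\right) 432 + 2\right) = -9 + 3 \left(-29376 + 2\right) = -9 + 3 \left(-29374\right) = -9 - 88122 = -88131$)
$v = -13014$
$u + v = -88131 - 13014 = -101145$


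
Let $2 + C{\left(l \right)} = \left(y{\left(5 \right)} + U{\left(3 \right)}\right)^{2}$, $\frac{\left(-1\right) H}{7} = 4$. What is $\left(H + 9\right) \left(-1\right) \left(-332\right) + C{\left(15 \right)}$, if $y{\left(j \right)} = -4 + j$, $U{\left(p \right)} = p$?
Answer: $-6294$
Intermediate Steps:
$H = -28$ ($H = \left(-7\right) 4 = -28$)
$C{\left(l \right)} = 14$ ($C{\left(l \right)} = -2 + \left(\left(-4 + 5\right) + 3\right)^{2} = -2 + \left(1 + 3\right)^{2} = -2 + 4^{2} = -2 + 16 = 14$)
$\left(H + 9\right) \left(-1\right) \left(-332\right) + C{\left(15 \right)} = \left(-28 + 9\right) \left(-1\right) \left(-332\right) + 14 = \left(-19\right) \left(-1\right) \left(-332\right) + 14 = 19 \left(-332\right) + 14 = -6308 + 14 = -6294$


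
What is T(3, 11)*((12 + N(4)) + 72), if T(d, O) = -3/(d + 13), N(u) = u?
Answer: -33/2 ≈ -16.500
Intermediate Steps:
T(d, O) = -3/(13 + d)
T(3, 11)*((12 + N(4)) + 72) = (-3/(13 + 3))*((12 + 4) + 72) = (-3/16)*(16 + 72) = -3*1/16*88 = -3/16*88 = -33/2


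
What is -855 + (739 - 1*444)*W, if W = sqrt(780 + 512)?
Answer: -855 + 590*sqrt(323) ≈ 9748.6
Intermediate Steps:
W = 2*sqrt(323) (W = sqrt(1292) = 2*sqrt(323) ≈ 35.944)
-855 + (739 - 1*444)*W = -855 + (739 - 1*444)*(2*sqrt(323)) = -855 + (739 - 444)*(2*sqrt(323)) = -855 + 295*(2*sqrt(323)) = -855 + 590*sqrt(323)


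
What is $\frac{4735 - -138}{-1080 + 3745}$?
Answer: $\frac{4873}{2665} \approx 1.8285$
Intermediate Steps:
$\frac{4735 - -138}{-1080 + 3745} = \frac{4735 + \left(-732 + 870\right)}{2665} = \left(4735 + 138\right) \frac{1}{2665} = 4873 \cdot \frac{1}{2665} = \frac{4873}{2665}$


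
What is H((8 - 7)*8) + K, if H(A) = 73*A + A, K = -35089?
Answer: -34497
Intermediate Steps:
H(A) = 74*A
H((8 - 7)*8) + K = 74*((8 - 7)*8) - 35089 = 74*(1*8) - 35089 = 74*8 - 35089 = 592 - 35089 = -34497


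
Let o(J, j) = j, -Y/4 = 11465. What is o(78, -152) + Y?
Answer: -46012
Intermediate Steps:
Y = -45860 (Y = -4*11465 = -45860)
o(78, -152) + Y = -152 - 45860 = -46012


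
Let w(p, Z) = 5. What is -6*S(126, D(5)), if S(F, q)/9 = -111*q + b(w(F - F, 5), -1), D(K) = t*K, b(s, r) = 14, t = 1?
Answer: 29214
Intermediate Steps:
D(K) = K (D(K) = 1*K = K)
S(F, q) = 126 - 999*q (S(F, q) = 9*(-111*q + 14) = 9*(14 - 111*q) = 126 - 999*q)
-6*S(126, D(5)) = -6*(126 - 999*5) = -6*(126 - 4995) = -6*(-4869) = 29214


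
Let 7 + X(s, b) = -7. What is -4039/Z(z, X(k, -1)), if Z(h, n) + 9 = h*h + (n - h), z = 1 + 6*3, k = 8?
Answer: -4039/319 ≈ -12.661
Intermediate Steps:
X(s, b) = -14 (X(s, b) = -7 - 7 = -14)
z = 19 (z = 1 + 18 = 19)
Z(h, n) = -9 + n + h² - h (Z(h, n) = -9 + (h*h + (n - h)) = -9 + (h² + (n - h)) = -9 + (n + h² - h) = -9 + n + h² - h)
-4039/Z(z, X(k, -1)) = -4039/(-9 - 14 + 19² - 1*19) = -4039/(-9 - 14 + 361 - 19) = -4039/319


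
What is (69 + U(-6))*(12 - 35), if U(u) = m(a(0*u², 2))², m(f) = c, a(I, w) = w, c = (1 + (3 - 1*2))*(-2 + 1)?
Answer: -1679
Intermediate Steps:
c = -2 (c = (1 + (3 - 2))*(-1) = (1 + 1)*(-1) = 2*(-1) = -2)
m(f) = -2
U(u) = 4 (U(u) = (-2)² = 4)
(69 + U(-6))*(12 - 35) = (69 + 4)*(12 - 35) = 73*(-23) = -1679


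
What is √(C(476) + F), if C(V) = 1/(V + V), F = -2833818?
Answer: I*√642075146930/476 ≈ 1683.4*I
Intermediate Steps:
C(V) = 1/(2*V)
√(C(476) + F) = √((½)/476 - 2833818) = √((½)*(1/476) - 2833818) = √(1/952 - 2833818) = √(-2697794735/952) = I*√642075146930/476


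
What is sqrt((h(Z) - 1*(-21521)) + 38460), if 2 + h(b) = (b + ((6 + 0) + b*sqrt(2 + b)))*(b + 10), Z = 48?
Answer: sqrt(63111 + 13920*sqrt(2)) ≈ 287.74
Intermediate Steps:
h(b) = -2 + (10 + b)*(6 + b + b*sqrt(2 + b)) (h(b) = -2 + (b + ((6 + 0) + b*sqrt(2 + b)))*(b + 10) = -2 + (b + (6 + b*sqrt(2 + b)))*(10 + b) = -2 + (6 + b + b*sqrt(2 + b))*(10 + b) = -2 + (10 + b)*(6 + b + b*sqrt(2 + b)))
sqrt((h(Z) - 1*(-21521)) + 38460) = sqrt(((58 + 48**2 + 16*48 + 48**2*sqrt(2 + 48) + 10*48*sqrt(2 + 48)) - 1*(-21521)) + 38460) = sqrt(((58 + 2304 + 768 + 2304*sqrt(50) + 10*48*sqrt(50)) + 21521) + 38460) = sqrt(((58 + 2304 + 768 + 2304*(5*sqrt(2)) + 10*48*(5*sqrt(2))) + 21521) + 38460) = sqrt(((58 + 2304 + 768 + 11520*sqrt(2) + 2400*sqrt(2)) + 21521) + 38460) = sqrt(((3130 + 13920*sqrt(2)) + 21521) + 38460) = sqrt((24651 + 13920*sqrt(2)) + 38460) = sqrt(63111 + 13920*sqrt(2))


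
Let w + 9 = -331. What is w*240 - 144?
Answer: -81744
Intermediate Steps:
w = -340 (w = -9 - 331 = -340)
w*240 - 144 = -340*240 - 144 = -81600 - 144 = -81744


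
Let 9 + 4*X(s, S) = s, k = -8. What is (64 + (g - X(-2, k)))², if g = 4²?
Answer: 109561/16 ≈ 6847.6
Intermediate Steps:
X(s, S) = -9/4 + s/4
g = 16
(64 + (g - X(-2, k)))² = (64 + (16 - (-9/4 + (¼)*(-2))))² = (64 + (16 - (-9/4 - ½)))² = (64 + (16 - 1*(-11/4)))² = (64 + (16 + 11/4))² = (64 + 75/4)² = (331/4)² = 109561/16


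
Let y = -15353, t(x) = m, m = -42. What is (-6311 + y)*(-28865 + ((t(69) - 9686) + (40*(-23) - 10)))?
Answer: 856226272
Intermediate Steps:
t(x) = -42
(-6311 + y)*(-28865 + ((t(69) - 9686) + (40*(-23) - 10))) = (-6311 - 15353)*(-28865 + ((-42 - 9686) + (40*(-23) - 10))) = -21664*(-28865 + (-9728 + (-920 - 10))) = -21664*(-28865 + (-9728 - 930)) = -21664*(-28865 - 10658) = -21664*(-39523) = 856226272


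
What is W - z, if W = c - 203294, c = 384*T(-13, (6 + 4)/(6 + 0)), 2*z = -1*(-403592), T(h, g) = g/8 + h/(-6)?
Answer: -404178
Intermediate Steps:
T(h, g) = -h/6 + g/8 (T(h, g) = g*(1/8) + h*(-1/6) = g/8 - h/6 = -h/6 + g/8)
z = 201796 (z = (-1*(-403592))/2 = (1/2)*403592 = 201796)
c = 912 (c = 384*(-1/6*(-13) + ((6 + 4)/(6 + 0))/8) = 384*(13/6 + (10/6)/8) = 384*(13/6 + (10*(1/6))/8) = 384*(13/6 + (1/8)*(5/3)) = 384*(13/6 + 5/24) = 384*(19/8) = 912)
W = -202382 (W = 912 - 203294 = -202382)
W - z = -202382 - 1*201796 = -202382 - 201796 = -404178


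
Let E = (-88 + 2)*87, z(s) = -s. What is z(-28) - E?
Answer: 7510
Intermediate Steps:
E = -7482 (E = -86*87 = -7482)
z(-28) - E = -1*(-28) - 1*(-7482) = 28 + 7482 = 7510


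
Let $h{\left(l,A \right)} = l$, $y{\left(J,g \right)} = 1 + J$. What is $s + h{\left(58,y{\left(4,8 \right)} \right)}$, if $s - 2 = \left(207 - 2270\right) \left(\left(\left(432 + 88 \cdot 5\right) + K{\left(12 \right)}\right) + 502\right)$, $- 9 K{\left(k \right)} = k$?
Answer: $- \frac{8495254}{3} \approx -2.8318 \cdot 10^{6}$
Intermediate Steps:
$K{\left(k \right)} = - \frac{k}{9}$
$s = - \frac{8495428}{3}$ ($s = 2 + \left(207 - 2270\right) \left(\left(\left(432 + 88 \cdot 5\right) - \frac{4}{3}\right) + 502\right) = 2 - 2063 \left(\left(\left(432 + 440\right) - \frac{4}{3}\right) + 502\right) = 2 - 2063 \left(\left(872 - \frac{4}{3}\right) + 502\right) = 2 - 2063 \left(\frac{2612}{3} + 502\right) = 2 - \frac{8495434}{3} = - \frac{8495428}{3} \approx -2.8318 \cdot 10^{6}$)
$s + h{\left(58,y{\left(4,8 \right)} \right)} = - \frac{8495428}{3} + 58 = - \frac{8495254}{3}$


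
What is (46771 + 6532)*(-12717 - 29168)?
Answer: -2232596155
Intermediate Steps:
(46771 + 6532)*(-12717 - 29168) = 53303*(-41885) = -2232596155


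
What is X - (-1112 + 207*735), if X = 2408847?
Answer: 2257814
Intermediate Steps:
X - (-1112 + 207*735) = 2408847 - (-1112 + 207*735) = 2408847 - (-1112 + 152145) = 2408847 - 1*151033 = 2408847 - 151033 = 2257814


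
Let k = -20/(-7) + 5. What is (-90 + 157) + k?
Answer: 524/7 ≈ 74.857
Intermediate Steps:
k = 55/7 (k = -20*(-1)/7 + 5 = -2*(-10/7) + 5 = 20/7 + 5 = 55/7 ≈ 7.8571)
(-90 + 157) + k = (-90 + 157) + 55/7 = 67 + 55/7 = 524/7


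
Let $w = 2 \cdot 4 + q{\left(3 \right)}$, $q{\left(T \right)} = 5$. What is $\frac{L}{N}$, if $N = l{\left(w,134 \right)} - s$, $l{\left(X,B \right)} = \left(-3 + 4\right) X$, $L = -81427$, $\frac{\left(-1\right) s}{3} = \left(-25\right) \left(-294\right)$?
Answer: $- \frac{81427}{22063} \approx -3.6907$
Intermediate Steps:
$s = -22050$ ($s = - 3 \left(\left(-25\right) \left(-294\right)\right) = \left(-3\right) 7350 = -22050$)
$w = 13$ ($w = 2 \cdot 4 + 5 = 8 + 5 = 13$)
$l{\left(X,B \right)} = X$ ($l{\left(X,B \right)} = 1 X = X$)
$N = 22063$ ($N = 13 - -22050 = 13 + 22050 = 22063$)
$\frac{L}{N} = - \frac{81427}{22063}$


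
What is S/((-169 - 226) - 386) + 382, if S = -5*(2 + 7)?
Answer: 298387/781 ≈ 382.06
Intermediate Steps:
S = -45 (S = -5*9 = -45)
S/((-169 - 226) - 386) + 382 = -45/((-169 - 226) - 386) + 382 = -45/(-395 - 386) + 382 = -45/(-781) + 382 = -45*(-1/781) + 382 = 45/781 + 382 = 298387/781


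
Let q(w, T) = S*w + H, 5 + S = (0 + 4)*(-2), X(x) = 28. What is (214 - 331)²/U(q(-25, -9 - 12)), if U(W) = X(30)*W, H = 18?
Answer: 13689/9604 ≈ 1.4253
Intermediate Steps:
S = -13 (S = -5 + (0 + 4)*(-2) = -5 + 4*(-2) = -5 - 8 = -13)
q(w, T) = 18 - 13*w (q(w, T) = -13*w + 18 = 18 - 13*w)
U(W) = 28*W
(214 - 331)²/U(q(-25, -9 - 12)) = (214 - 331)²/((28*(18 - 13*(-25)))) = (-117)²/((28*(18 + 325))) = 13689/((28*343)) = 13689/9604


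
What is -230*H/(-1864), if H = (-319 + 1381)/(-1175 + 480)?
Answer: -12213/64774 ≈ -0.18855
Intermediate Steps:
H = -1062/695 (H = 1062/(-695) = 1062*(-1/695) = -1062/695 ≈ -1.5281)
-230*H/(-1864) = -(-48852)/(139*(-1864)) = -(-48852)*(-1)/(139*1864) = -230*531/647740 = -12213/64774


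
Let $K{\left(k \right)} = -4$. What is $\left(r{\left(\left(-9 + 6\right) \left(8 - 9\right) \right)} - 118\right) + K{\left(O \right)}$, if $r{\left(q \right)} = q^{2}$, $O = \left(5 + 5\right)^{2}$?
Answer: $-113$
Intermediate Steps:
$O = 100$ ($O = 10^{2} = 100$)
$\left(r{\left(\left(-9 + 6\right) \left(8 - 9\right) \right)} - 118\right) + K{\left(O \right)} = \left(\left(\left(-9 + 6\right) \left(8 - 9\right)\right)^{2} - 118\right) - 4 = \left(\left(\left(-3\right) \left(-1\right)\right)^{2} - 118\right) - 4 = \left(3^{2} - 118\right) - 4 = \left(9 - 118\right) - 4 = -109 - 4 = -113$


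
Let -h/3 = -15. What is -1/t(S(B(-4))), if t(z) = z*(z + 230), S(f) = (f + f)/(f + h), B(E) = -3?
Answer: 49/1609 ≈ 0.030454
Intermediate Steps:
h = 45 (h = -3*(-15) = 45)
S(f) = 2*f/(45 + f) (S(f) = (f + f)/(f + 45) = (2*f)/(45 + f) = 2*f/(45 + f))
t(z) = z*(230 + z)
-1/t(S(B(-4))) = -1/((2*(-3)/(45 - 3))*(230 + 2*(-3)/(45 - 3))) = -1/((2*(-3)/42)*(230 + 2*(-3)/42)) = -1/((2*(-3)*(1/42))*(230 + 2*(-3)*(1/42))) = -1/((-(230 - ⅐)/7)) = -1/((-⅐*1609/7)) = -1/(-1609/49) = -1*(-49/1609) = 49/1609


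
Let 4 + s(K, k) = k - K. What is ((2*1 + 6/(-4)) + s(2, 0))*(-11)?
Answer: 121/2 ≈ 60.500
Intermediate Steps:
s(K, k) = -4 + k - K (s(K, k) = -4 + (k - K) = -4 + k - K)
((2*1 + 6/(-4)) + s(2, 0))*(-11) = ((2*1 + 6/(-4)) + (-4 + 0 - 1*2))*(-11) = ((2 + 6*(-¼)) + (-4 + 0 - 2))*(-11) = ((2 - 3/2) - 6)*(-11) = (½ - 6)*(-11) = -11/2*(-11) = 121/2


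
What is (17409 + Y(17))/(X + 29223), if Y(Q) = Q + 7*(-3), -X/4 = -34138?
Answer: 3481/33155 ≈ 0.10499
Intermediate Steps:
X = 136552 (X = -4*(-34138) = 136552)
Y(Q) = -21 + Q (Y(Q) = Q - 21 = -21 + Q)
(17409 + Y(17))/(X + 29223) = (17409 + (-21 + 17))/(136552 + 29223) = (17409 - 4)/165775 = 17405*(1/165775) = 3481/33155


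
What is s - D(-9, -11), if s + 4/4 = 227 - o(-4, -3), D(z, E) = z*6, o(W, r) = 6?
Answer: 274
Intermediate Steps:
D(z, E) = 6*z
s = 220 (s = -1 + (227 - 1*6) = -1 + (227 - 6) = -1 + 221 = 220)
s - D(-9, -11) = 220 - 6*(-9) = 220 - 1*(-54) = 220 + 54 = 274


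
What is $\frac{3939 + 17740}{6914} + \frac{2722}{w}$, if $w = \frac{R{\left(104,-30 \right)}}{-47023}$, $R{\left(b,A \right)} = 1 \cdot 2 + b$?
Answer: $- \frac{442483117955}{366442} \approx -1.2075 \cdot 10^{6}$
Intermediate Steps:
$R{\left(b,A \right)} = 2 + b$
$w = - \frac{106}{47023}$ ($w = \frac{2 + 104}{-47023} = 106 \left(- \frac{1}{47023}\right) = - \frac{106}{47023} \approx -0.0022542$)
$\frac{3939 + 17740}{6914} + \frac{2722}{w} = \frac{3939 + 17740}{6914} + \frac{2722}{- \frac{106}{47023}} = 21679 \cdot \frac{1}{6914} + 2722 \left(- \frac{47023}{106}\right) = \frac{21679}{6914} - \frac{63998303}{53} = - \frac{442483117955}{366442}$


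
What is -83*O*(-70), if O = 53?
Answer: 307930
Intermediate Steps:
-83*O*(-70) = -83*53*(-70) = -4399*(-70) = 307930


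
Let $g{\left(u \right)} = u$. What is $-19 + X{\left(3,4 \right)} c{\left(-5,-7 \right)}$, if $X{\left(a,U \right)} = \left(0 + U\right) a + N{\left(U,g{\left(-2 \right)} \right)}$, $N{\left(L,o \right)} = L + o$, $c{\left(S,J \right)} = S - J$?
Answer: $9$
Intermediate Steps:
$X{\left(a,U \right)} = -2 + U + U a$ ($X{\left(a,U \right)} = \left(0 + U\right) a + \left(U - 2\right) = U a + \left(-2 + U\right) = -2 + U + U a$)
$-19 + X{\left(3,4 \right)} c{\left(-5,-7 \right)} = -19 + \left(-2 + 4 + 4 \cdot 3\right) \left(-5 - -7\right) = -19 + \left(-2 + 4 + 12\right) \left(-5 + 7\right) = -19 + 14 \cdot 2 = -19 + 28 = 9$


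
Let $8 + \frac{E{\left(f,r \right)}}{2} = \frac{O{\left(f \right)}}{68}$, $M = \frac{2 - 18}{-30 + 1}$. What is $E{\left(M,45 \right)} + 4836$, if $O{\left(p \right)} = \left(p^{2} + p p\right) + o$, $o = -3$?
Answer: $\frac{137821069}{28594} \approx 4819.9$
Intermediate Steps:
$O{\left(p \right)} = -3 + 2 p^{2}$ ($O{\left(p \right)} = \left(p^{2} + p p\right) - 3 = \left(p^{2} + p^{2}\right) - 3 = 2 p^{2} - 3 = -3 + 2 p^{2}$)
$M = \frac{16}{29}$ ($M = - \frac{16}{-29} = \left(-16\right) \left(- \frac{1}{29}\right) = \frac{16}{29} \approx 0.55172$)
$E{\left(f,r \right)} = - \frac{547}{34} + \frac{f^{2}}{17}$ ($E{\left(f,r \right)} = -16 + 2 \frac{-3 + 2 f^{2}}{68} = -16 + 2 \left(-3 + 2 f^{2}\right) \frac{1}{68} = -16 + 2 \left(- \frac{3}{68} + \frac{f^{2}}{34}\right) = -16 + \left(- \frac{3}{34} + \frac{f^{2}}{17}\right) = - \frac{547}{34} + \frac{f^{2}}{17}$)
$E{\left(M,45 \right)} + 4836 = \left(- \frac{547}{34} + \frac{\left(\frac{16}{29}\right)^{2}}{17}\right) + 4836 = \left(- \frac{547}{34} + \frac{1}{17} \cdot \frac{256}{841}\right) + 4836 = \left(- \frac{547}{34} + \frac{256}{14297}\right) + 4836 = - \frac{459515}{28594} + 4836 = \frac{137821069}{28594}$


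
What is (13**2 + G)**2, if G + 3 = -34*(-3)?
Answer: 71824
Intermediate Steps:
G = 99 (G = -3 - 34*(-3) = -3 + 102 = 99)
(13**2 + G)**2 = (13**2 + 99)**2 = (169 + 99)**2 = 268**2 = 71824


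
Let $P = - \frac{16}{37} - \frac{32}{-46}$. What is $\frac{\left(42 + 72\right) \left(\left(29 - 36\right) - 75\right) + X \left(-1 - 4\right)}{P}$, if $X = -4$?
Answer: $- \frac{496133}{14} \approx -35438.0$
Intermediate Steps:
$P = \frac{224}{851}$ ($P = \left(-16\right) \frac{1}{37} - - \frac{16}{23} = - \frac{16}{37} + \frac{16}{23} = \frac{224}{851} \approx 0.26322$)
$\frac{\left(42 + 72\right) \left(\left(29 - 36\right) - 75\right) + X \left(-1 - 4\right)}{P} = \frac{\left(42 + 72\right) \left(\left(29 - 36\right) - 75\right) - 4 \left(-1 - 4\right)}{\frac{224}{851}} = \frac{851 \left(114 \left(\left(29 - 36\right) - 75\right) - -20\right)}{224} = \frac{851 \left(114 \left(-7 - 75\right) + 20\right)}{224} = \frac{851 \left(114 \left(-82\right) + 20\right)}{224} = \frac{851 \left(-9348 + 20\right)}{224} = \frac{851}{224} \left(-9328\right) = - \frac{496133}{14}$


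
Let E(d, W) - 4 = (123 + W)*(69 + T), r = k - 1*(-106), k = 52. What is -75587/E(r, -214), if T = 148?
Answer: 75587/19743 ≈ 3.8285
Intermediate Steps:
r = 158 (r = 52 - 1*(-106) = 52 + 106 = 158)
E(d, W) = 26695 + 217*W (E(d, W) = 4 + (123 + W)*(69 + 148) = 4 + (123 + W)*217 = 4 + (26691 + 217*W) = 26695 + 217*W)
-75587/E(r, -214) = -75587/(26695 + 217*(-214)) = -75587/(26695 - 46438) = -75587/(-19743) = -75587*(-1/19743) = 75587/19743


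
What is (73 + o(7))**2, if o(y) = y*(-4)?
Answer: 2025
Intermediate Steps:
o(y) = -4*y
(73 + o(7))**2 = (73 - 4*7)**2 = (73 - 28)**2 = 45**2 = 2025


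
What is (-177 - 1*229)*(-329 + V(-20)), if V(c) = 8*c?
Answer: 198534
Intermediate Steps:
(-177 - 1*229)*(-329 + V(-20)) = (-177 - 1*229)*(-329 + 8*(-20)) = (-177 - 229)*(-329 - 160) = -406*(-489) = 198534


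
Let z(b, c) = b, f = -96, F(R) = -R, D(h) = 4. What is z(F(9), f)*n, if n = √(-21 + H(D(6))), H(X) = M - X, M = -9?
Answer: -9*I*√34 ≈ -52.479*I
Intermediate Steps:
H(X) = -9 - X
n = I*√34 (n = √(-21 + (-9 - 1*4)) = √(-21 + (-9 - 4)) = √(-21 - 13) = √(-34) = I*√34 ≈ 5.8309*I)
z(F(9), f)*n = (-1*9)*(I*√34) = -9*I*√34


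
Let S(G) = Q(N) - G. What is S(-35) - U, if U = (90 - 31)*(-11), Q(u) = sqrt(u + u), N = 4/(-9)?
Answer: 684 + 2*I*sqrt(2)/3 ≈ 684.0 + 0.94281*I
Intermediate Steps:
N = -4/9 (N = 4*(-1/9) = -4/9 ≈ -0.44444)
Q(u) = sqrt(2)*sqrt(u) (Q(u) = sqrt(2*u) = sqrt(2)*sqrt(u))
S(G) = -G + 2*I*sqrt(2)/3 (S(G) = sqrt(2)*sqrt(-4/9) - G = sqrt(2)*(2*I/3) - G = 2*I*sqrt(2)/3 - G = -G + 2*I*sqrt(2)/3)
U = -649 (U = 59*(-11) = -649)
S(-35) - U = (-1*(-35) + 2*I*sqrt(2)/3) - 1*(-649) = (35 + 2*I*sqrt(2)/3) + 649 = 684 + 2*I*sqrt(2)/3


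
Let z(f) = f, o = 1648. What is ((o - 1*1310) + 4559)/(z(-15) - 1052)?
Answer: -4897/1067 ≈ -4.5895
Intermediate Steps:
((o - 1*1310) + 4559)/(z(-15) - 1052) = ((1648 - 1*1310) + 4559)/(-15 - 1052) = ((1648 - 1310) + 4559)/(-1067) = (338 + 4559)*(-1/1067) = 4897*(-1/1067) = -4897/1067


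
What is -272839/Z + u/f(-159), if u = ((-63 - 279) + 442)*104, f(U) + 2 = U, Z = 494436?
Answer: -5186061479/79604196 ≈ -65.148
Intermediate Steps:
f(U) = -2 + U
u = 10400 (u = (-342 + 442)*104 = 100*104 = 10400)
-272839/Z + u/f(-159) = -272839/494436 + 10400/(-2 - 159) = -272839*1/494436 + 10400/(-161) = -272839/494436 + 10400*(-1/161) = -272839/494436 - 10400/161 = -5186061479/79604196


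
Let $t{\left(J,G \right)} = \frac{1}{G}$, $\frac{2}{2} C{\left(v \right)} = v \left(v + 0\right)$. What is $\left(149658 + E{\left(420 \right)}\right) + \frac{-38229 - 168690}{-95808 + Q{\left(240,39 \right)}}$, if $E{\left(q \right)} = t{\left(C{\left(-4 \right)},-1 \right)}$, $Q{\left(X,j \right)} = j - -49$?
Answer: $\frac{14325374959}{95720} \approx 1.4966 \cdot 10^{5}$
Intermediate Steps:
$Q{\left(X,j \right)} = 49 + j$ ($Q{\left(X,j \right)} = j + 49 = 49 + j$)
$C{\left(v \right)} = v^{2}$ ($C{\left(v \right)} = v \left(v + 0\right) = v v = v^{2}$)
$E{\left(q \right)} = -1$ ($E{\left(q \right)} = \frac{1}{-1} = -1$)
$\left(149658 + E{\left(420 \right)}\right) + \frac{-38229 - 168690}{-95808 + Q{\left(240,39 \right)}} = \left(149658 - 1\right) + \frac{-38229 - 168690}{-95808 + \left(49 + 39\right)} = 149657 - \frac{206919}{-95808 + 88} = 149657 - \frac{206919}{-95720} = 149657 - - \frac{206919}{95720} = 149657 + \frac{206919}{95720} = \frac{14325374959}{95720}$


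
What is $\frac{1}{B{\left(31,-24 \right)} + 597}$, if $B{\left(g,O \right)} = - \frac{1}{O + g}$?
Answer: $\frac{7}{4178} \approx 0.0016754$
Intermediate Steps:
$\frac{1}{B{\left(31,-24 \right)} + 597} = \frac{1}{- \frac{1}{-24 + 31} + 597} = \frac{1}{- \frac{1}{7} + 597} = \frac{1}{\frac{4178}{7}} = \frac{7}{4178}$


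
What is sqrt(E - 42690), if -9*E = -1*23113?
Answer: I*sqrt(361097)/3 ≈ 200.3*I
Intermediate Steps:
E = 23113/9 (E = -(-1)*23113/9 = -1/9*(-23113) = 23113/9 ≈ 2568.1)
sqrt(E - 42690) = sqrt(23113/9 - 42690) = sqrt(-361097/9) = I*sqrt(361097)/3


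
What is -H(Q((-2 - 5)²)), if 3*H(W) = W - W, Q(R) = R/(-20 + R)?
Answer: 0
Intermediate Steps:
Q(R) = R/(-20 + R)
H(W) = 0 (H(W) = (W - W)/3 = (⅓)*0 = 0)
-H(Q((-2 - 5)²)) = -1*0 = 0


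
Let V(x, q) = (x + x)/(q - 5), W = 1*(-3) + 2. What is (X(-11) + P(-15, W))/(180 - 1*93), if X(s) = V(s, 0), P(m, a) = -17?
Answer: -21/145 ≈ -0.14483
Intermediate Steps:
W = -1 (W = -3 + 2 = -1)
V(x, q) = 2*x/(-5 + q) (V(x, q) = (2*x)/(-5 + q) = 2*x/(-5 + q))
X(s) = -2*s/5 (X(s) = 2*s/(-5 + 0) = 2*s/(-5) = 2*s*(-⅕) = -2*s/5)
(X(-11) + P(-15, W))/(180 - 1*93) = (-⅖*(-11) - 17)/(180 - 1*93) = (22/5 - 17)/(180 - 93) = -63/5/87 = -63/5*1/87 = -21/145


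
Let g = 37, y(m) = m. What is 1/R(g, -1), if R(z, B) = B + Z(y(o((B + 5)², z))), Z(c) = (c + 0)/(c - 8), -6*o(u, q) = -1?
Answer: -47/48 ≈ -0.97917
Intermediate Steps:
o(u, q) = ⅙ (o(u, q) = -⅙*(-1) = ⅙)
Z(c) = c/(-8 + c)
R(z, B) = -1/47 + B (R(z, B) = B + 1/(6*(-8 + ⅙)) = B + 1/(6*(-47/6)) = B + (⅙)*(-6/47) = B - 1/47 = -1/47 + B)
1/R(g, -1) = 1/(-1/47 - 1) = 1/(-48/47) = -47/48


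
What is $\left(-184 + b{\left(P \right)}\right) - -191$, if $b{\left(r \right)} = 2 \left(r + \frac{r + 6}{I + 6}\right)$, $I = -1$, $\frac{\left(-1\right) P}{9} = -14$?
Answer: $\frac{1559}{5} \approx 311.8$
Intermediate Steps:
$P = 126$ ($P = \left(-9\right) \left(-14\right) = 126$)
$b{\left(r \right)} = \frac{12}{5} + \frac{12 r}{5}$ ($b{\left(r \right)} = 2 \left(r + \frac{r + 6}{-1 + 6}\right) = 2 \left(r + \frac{6 + r}{5}\right) = 2 \left(r + \left(6 + r\right) \frac{1}{5}\right) = 2 \left(r + \left(\frac{6}{5} + \frac{r}{5}\right)\right) = 2 \left(\frac{6}{5} + \frac{6 r}{5}\right) = \frac{12}{5} + \frac{12 r}{5}$)
$\left(-184 + b{\left(P \right)}\right) - -191 = \left(-184 + \left(\frac{12}{5} + \frac{12}{5} \cdot 126\right)\right) - -191 = \left(-184 + \left(\frac{12}{5} + \frac{1512}{5}\right)\right) + 191 = \left(-184 + \frac{1524}{5}\right) + 191 = \frac{604}{5} + 191 = \frac{1559}{5}$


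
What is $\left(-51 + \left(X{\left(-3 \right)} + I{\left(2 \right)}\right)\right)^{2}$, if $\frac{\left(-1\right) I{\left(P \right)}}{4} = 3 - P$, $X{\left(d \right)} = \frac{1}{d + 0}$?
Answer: $\frac{27556}{9} \approx 3061.8$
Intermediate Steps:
$X{\left(d \right)} = \frac{1}{d}$
$I{\left(P \right)} = -12 + 4 P$ ($I{\left(P \right)} = - 4 \left(3 - P\right) = -12 + 4 P$)
$\left(-51 + \left(X{\left(-3 \right)} + I{\left(2 \right)}\right)\right)^{2} = \left(-51 + \left(\frac{1}{-3} + \left(-12 + 4 \cdot 2\right)\right)\right)^{2} = \left(-51 + \left(- \frac{1}{3} + \left(-12 + 8\right)\right)\right)^{2} = \left(-51 - \frac{13}{3}\right)^{2} = \left(- \frac{166}{3}\right)^{2} = \frac{27556}{9}$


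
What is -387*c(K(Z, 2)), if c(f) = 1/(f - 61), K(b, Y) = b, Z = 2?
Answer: 387/59 ≈ 6.5593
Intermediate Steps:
c(f) = 1/(-61 + f)
-387*c(K(Z, 2)) = -387/(-61 + 2) = -387/(-59) = -387*(-1/59) = 387/59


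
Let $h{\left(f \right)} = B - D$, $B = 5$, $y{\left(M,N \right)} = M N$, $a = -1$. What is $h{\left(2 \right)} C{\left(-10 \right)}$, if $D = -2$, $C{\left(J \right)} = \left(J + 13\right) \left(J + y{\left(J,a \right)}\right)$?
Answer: $0$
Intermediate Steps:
$C{\left(J \right)} = 0$ ($C{\left(J \right)} = \left(J + 13\right) \left(J + J \left(-1\right)\right) = \left(13 + J\right) \left(J - J\right) = \left(13 + J\right) 0 = 0$)
$h{\left(f \right)} = 7$ ($h{\left(f \right)} = 5 - -2 = 5 + 2 = 7$)
$h{\left(2 \right)} C{\left(-10 \right)} = 7 \cdot 0 = 0$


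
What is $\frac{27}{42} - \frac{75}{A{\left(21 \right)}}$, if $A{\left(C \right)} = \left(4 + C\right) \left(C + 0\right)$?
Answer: $\frac{1}{2} \approx 0.5$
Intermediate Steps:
$A{\left(C \right)} = C \left(4 + C\right)$ ($A{\left(C \right)} = \left(4 + C\right) C = C \left(4 + C\right)$)
$\frac{27}{42} - \frac{75}{A{\left(21 \right)}} = \frac{27}{42} - \frac{75}{21 \left(4 + 21\right)} = 27 \cdot \frac{1}{42} - \frac{75}{21 \cdot 25} = \frac{9}{14} - \frac{75}{525} = \frac{9}{14} - \frac{1}{7} = \frac{1}{2}$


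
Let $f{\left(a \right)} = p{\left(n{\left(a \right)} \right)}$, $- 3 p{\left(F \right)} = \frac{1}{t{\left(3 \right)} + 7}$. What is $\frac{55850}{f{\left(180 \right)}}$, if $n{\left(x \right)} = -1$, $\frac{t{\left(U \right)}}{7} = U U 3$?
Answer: $-32839800$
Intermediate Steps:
$t{\left(U \right)} = 21 U^{2}$ ($t{\left(U \right)} = 7 U U 3 = 7 U^{2} \cdot 3 = 7 \cdot 3 U^{2} = 21 U^{2}$)
$p{\left(F \right)} = - \frac{1}{588}$ ($p{\left(F \right)} = - \frac{1}{3 \left(21 \cdot 3^{2} + 7\right)} = - \frac{1}{3 \left(21 \cdot 9 + 7\right)} = - \frac{1}{3 \left(189 + 7\right)} = - \frac{1}{3 \cdot 196} = \left(- \frac{1}{3}\right) \frac{1}{196} = - \frac{1}{588}$)
$f{\left(a \right)} = - \frac{1}{588}$
$\frac{55850}{f{\left(180 \right)}} = \frac{55850}{- \frac{1}{588}} = 55850 \left(-588\right) = -32839800$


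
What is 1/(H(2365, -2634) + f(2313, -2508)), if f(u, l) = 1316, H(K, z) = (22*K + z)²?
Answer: 1/2439966132 ≈ 4.0984e-10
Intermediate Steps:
H(K, z) = (z + 22*K)²
1/(H(2365, -2634) + f(2313, -2508)) = 1/((-2634 + 22*2365)² + 1316) = 1/((-2634 + 52030)² + 1316) = 1/(49396² + 1316) = 1/(2439964816 + 1316) = 1/2439966132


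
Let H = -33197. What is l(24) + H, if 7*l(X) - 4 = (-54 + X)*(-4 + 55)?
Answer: -33415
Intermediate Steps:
l(X) = -2750/7 + 51*X/7 (l(X) = 4/7 + ((-54 + X)*(-4 + 55))/7 = 4/7 + ((-54 + X)*51)/7 = 4/7 + (-2754 + 51*X)/7 = 4/7 + (-2754/7 + 51*X/7) = -2750/7 + 51*X/7)
l(24) + H = (-2750/7 + (51/7)*24) - 33197 = (-2750/7 + 1224/7) - 33197 = -218 - 33197 = -33415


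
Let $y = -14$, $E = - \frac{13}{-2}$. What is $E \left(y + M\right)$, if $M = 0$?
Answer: $-91$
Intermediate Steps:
$E = \frac{13}{2}$ ($E = \left(-13\right) \left(- \frac{1}{2}\right) = \frac{13}{2} \approx 6.5$)
$E \left(y + M\right) = \frac{13 \left(-14 + 0\right)}{2} = \frac{13}{2} \left(-14\right) = -91$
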